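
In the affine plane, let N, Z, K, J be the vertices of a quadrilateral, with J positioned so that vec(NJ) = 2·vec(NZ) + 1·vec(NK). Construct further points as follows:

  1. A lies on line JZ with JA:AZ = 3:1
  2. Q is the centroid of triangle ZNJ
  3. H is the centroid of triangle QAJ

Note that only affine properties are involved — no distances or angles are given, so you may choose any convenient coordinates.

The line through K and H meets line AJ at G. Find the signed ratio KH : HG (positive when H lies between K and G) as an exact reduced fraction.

KH:HG = 17

Choose coordinates N = (0, 0), Z = (1, 0), K = (0, 1), J = (2, 1).
1. A lies on line JZ with JA:AZ = 3:1 ⇒ A = (5/4, 1/4)
2. Q is the centroid of triangle ZNJ ⇒ Q = (1, 1/3)
3. H is the centroid of triangle QAJ ⇒ H = (17/12, 19/36)
line KH meets AJ at G = (3/2, 1/2)
H = K + t·(G−K) with t = 17/18, so KH:HG = 17/18:1/18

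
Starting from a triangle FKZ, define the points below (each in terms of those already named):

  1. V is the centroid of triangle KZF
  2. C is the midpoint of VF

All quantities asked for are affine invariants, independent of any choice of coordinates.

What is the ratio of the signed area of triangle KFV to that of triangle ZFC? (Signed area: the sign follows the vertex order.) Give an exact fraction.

[KFV]:[ZFC] = -2

Work in coordinates with F = (0, 0), K = (1, 0), Z = (0, 1).
1. V is the centroid of triangle KZF ⇒ V = (1/3, 1/3)
2. C is the midpoint of VF ⇒ C = (1/6, 1/6)
2·[KFV] = -1/3, 2·[ZFC] = 1/6
[KFV]:[ZFC] = -1/3:1/6 = -2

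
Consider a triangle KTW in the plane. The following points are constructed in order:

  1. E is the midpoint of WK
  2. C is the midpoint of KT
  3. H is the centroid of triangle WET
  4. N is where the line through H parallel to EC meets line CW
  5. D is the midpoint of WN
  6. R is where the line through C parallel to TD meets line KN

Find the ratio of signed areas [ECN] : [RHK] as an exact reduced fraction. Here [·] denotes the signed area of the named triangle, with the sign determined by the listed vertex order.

Choose coordinates K = (0, 0), T = (1, 0), W = (0, 1).
1. E is the midpoint of WK ⇒ E = (0, 1/2)
2. C is the midpoint of KT ⇒ C = (1/2, 0)
3. H is the centroid of triangle WET ⇒ H = (1/3, 1/2)
4. N is where the line through H parallel to EC meets line CW ⇒ N = (1/6, 2/3)
5. D is the midpoint of WN ⇒ D = (1/12, 5/6)
6. R is where the line through C parallel to TD meets line KN ⇒ R = (5/54, 10/27)
2·[ECN] = 1/6, 2·[RHK] = -25/324
[ECN]:[RHK] = 1/6:-25/324 = -54/25

[ECN]:[RHK] = -54/25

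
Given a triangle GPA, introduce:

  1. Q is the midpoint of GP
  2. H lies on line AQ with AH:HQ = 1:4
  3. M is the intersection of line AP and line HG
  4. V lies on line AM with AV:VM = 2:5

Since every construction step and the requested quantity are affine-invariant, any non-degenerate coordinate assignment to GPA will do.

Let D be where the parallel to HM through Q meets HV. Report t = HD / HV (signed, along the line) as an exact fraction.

Set G = (0, 0), P = (1, 0), A = (0, 1); any affine frame gives the same invariant.
1. Q is the midpoint of GP ⇒ Q = (1/2, 0)
2. H lies on line AQ with AH:HQ = 1:4 ⇒ H = (1/10, 4/5)
3. M is the intersection of line AP and line HG ⇒ M = (1/9, 8/9)
4. V lies on line AM with AV:VM = 2:5 ⇒ V = (2/63, 61/63)
through Q parallel to HM: direction (1/90, 4/45); meets HV at D = (217/450, -32/225)
D = H + t·(V−H) with t = -28/5

t = -28/5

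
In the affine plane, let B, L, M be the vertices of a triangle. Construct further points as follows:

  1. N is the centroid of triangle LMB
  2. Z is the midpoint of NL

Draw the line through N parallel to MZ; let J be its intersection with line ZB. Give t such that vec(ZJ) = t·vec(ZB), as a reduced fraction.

t = 1/4

Assign B = (0, 0), L = (1, 0), M = (0, 1) — the answer is frame-independent, so this choice is without loss of generality.
1. N is the centroid of triangle LMB ⇒ N = (1/3, 1/3)
2. Z is the midpoint of NL ⇒ Z = (2/3, 1/6)
through N parallel to MZ: direction (2/3, -5/6); meets ZB at J = (1/2, 1/8)
J = Z + t·(B−Z) with t = 1/4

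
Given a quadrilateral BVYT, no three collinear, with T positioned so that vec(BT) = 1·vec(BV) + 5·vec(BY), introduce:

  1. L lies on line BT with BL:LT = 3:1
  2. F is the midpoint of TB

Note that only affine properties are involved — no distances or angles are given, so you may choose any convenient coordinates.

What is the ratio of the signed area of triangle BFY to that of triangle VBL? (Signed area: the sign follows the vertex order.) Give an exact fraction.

Choose coordinates B = (0, 0), V = (1, 0), Y = (0, 1), T = (1, 5).
1. L lies on line BT with BL:LT = 3:1 ⇒ L = (3/4, 15/4)
2. F is the midpoint of TB ⇒ F = (1/2, 5/2)
2·[BFY] = 1/2, 2·[VBL] = -15/4
[BFY]:[VBL] = 1/2:-15/4 = -2/15

[BFY]:[VBL] = -2/15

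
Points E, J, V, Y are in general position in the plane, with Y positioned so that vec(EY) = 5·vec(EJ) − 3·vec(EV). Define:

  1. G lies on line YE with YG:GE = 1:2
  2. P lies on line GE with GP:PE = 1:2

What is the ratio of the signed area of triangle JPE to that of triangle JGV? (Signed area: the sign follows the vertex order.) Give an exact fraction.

[JPE]:[JGV] = -4

Work in coordinates with E = (0, 0), J = (1, 0), V = (0, 1), Y = (5, -3).
1. G lies on line YE with YG:GE = 1:2 ⇒ G = (10/3, -2)
2. P lies on line GE with GP:PE = 1:2 ⇒ P = (20/9, -4/3)
2·[JPE] = -4/3, 2·[JGV] = 1/3
[JPE]:[JGV] = -4/3:1/3 = -4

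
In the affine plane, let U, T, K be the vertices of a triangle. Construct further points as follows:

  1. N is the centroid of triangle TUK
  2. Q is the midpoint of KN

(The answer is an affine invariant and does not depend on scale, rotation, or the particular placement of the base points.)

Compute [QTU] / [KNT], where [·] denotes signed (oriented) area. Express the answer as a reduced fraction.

Work in coordinates with U = (0, 0), T = (1, 0), K = (0, 1).
1. N is the centroid of triangle TUK ⇒ N = (1/3, 1/3)
2. Q is the midpoint of KN ⇒ Q = (1/6, 2/3)
2·[QTU] = -2/3, 2·[KNT] = 1/3
[QTU]:[KNT] = -2/3:1/3 = -2

[QTU]:[KNT] = -2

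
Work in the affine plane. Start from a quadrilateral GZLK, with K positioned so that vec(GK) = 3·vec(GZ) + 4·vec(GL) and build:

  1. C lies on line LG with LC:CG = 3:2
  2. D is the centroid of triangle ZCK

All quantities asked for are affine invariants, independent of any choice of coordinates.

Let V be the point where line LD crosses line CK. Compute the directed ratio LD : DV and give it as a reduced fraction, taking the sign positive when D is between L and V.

LD:DV = -17/8

Choose coordinates G = (0, 0), Z = (1, 0), L = (0, 1), K = (3, 4).
1. C lies on line LG with LC:CG = 3:2 ⇒ C = (0, 2/5)
2. D is the centroid of triangle ZCK ⇒ D = (4/3, 22/15)
line LD meets CK at V = (12/17, 106/85)
D = L + t·(V−L) with t = 17/9, so LD:DV = 17/9:-8/9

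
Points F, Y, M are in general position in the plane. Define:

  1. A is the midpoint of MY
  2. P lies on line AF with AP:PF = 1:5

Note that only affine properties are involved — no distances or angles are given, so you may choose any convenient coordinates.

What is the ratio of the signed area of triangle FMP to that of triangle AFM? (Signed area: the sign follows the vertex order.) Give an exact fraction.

[FMP]:[AFM] = 5/6

Choose coordinates F = (0, 0), Y = (1, 0), M = (0, 1).
1. A is the midpoint of MY ⇒ A = (1/2, 1/2)
2. P lies on line AF with AP:PF = 1:5 ⇒ P = (5/12, 5/12)
2·[FMP] = -5/12, 2·[AFM] = -1/2
[FMP]:[AFM] = -5/12:-1/2 = 5/6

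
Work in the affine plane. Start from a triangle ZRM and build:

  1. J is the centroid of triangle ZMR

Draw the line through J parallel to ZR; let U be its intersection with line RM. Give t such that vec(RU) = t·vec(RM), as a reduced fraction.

Work in coordinates with Z = (0, 0), R = (1, 0), M = (0, 1).
1. J is the centroid of triangle ZMR ⇒ J = (1/3, 1/3)
through J parallel to ZR: direction (1, 0); meets RM at U = (2/3, 1/3)
U = R + t·(M−R) with t = 1/3

t = 1/3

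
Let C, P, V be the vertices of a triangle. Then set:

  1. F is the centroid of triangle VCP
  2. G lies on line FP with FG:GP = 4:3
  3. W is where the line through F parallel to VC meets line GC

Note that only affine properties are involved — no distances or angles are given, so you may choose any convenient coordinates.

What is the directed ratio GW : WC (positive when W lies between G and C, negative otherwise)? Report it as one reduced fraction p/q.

Work in coordinates with C = (0, 0), P = (1, 0), V = (0, 1).
1. F is the centroid of triangle VCP ⇒ F = (1/3, 1/3)
2. G lies on line FP with FG:GP = 4:3 ⇒ G = (5/7, 1/7)
3. W is where the line through F parallel to VC meets line GC ⇒ W = (1/3, 1/15)
W = G + t·(C−G) with t = 8/15, so GW:WC = t:(1−t) = 8/15:7/15

GW:WC = 8/7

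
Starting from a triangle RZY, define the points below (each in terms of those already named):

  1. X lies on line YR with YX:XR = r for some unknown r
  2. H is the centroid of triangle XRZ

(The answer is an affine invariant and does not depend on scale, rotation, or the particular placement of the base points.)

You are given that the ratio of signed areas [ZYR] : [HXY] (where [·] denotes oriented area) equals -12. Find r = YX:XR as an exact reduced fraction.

r = 1/3

Work in coordinates with R = (0, 0), Z = (1, 0), Y = (0, 1).
1. With YX:XR = r, write λ = r/(r+1) so X = Y + λ·(R−Y); X is affine-linear in λ
2. H is the centroid of triangle XRZ ⇒ H is an affine combination of earlier points and hence also affine-linear in λ
Every point depending on X is an affine combination of X and λ-independent points, so each such coordinate is linear in λ; the λ² term in each signed area is a multiple of (R−Y)×(R−Y) = 0, so 2·[ZYR] and 2·[HXY] are each linear in λ. Evaluating at λ=0 and λ=1:
  2·[ZYR] = 1,   2·[HXY] = -1/3·λ
So [ZYR]:[HXY] = (1) / (-1/3·λ). Setting this equal to -12:
  1 = -12·(-1/3·λ)  ⇒  λ = 1/4
Then r = λ/(1−λ) = (1/4)/(3/4) = 1/3. Check: with r = 1/3, X = (0, 3/4) and [ZYR]:[HXY] = -12 as required.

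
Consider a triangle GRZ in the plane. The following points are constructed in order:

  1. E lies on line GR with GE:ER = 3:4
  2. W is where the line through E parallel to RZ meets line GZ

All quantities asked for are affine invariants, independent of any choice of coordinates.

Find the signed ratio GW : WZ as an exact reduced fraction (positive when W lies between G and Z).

Work in coordinates with G = (0, 0), R = (1, 0), Z = (0, 1).
1. E lies on line GR with GE:ER = 3:4 ⇒ E = (3/7, 0)
2. W is where the line through E parallel to RZ meets line GZ ⇒ W = (0, 3/7)
W = G + t·(Z−G) with t = 3/7, so GW:WZ = t:(1−t) = 3/7:4/7

GW:WZ = 3/4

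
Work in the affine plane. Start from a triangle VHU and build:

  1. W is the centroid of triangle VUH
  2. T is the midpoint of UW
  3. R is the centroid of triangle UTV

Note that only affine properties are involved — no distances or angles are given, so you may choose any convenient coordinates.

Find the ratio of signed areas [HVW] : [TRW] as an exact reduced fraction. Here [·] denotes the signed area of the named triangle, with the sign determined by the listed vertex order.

[HVW]:[TRW] = -6

Set V = (0, 0), H = (1, 0), U = (0, 1); any affine frame gives the same invariant.
1. W is the centroid of triangle VUH ⇒ W = (1/3, 1/3)
2. T is the midpoint of UW ⇒ T = (1/6, 2/3)
3. R is the centroid of triangle UTV ⇒ R = (1/18, 5/9)
2·[HVW] = -1/3, 2·[TRW] = 1/18
[HVW]:[TRW] = -1/3:1/18 = -6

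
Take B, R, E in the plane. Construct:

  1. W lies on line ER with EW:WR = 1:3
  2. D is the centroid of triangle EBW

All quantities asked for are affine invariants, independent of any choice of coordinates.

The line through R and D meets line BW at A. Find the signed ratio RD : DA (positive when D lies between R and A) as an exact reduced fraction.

RD:DA = -10

Assign B = (0, 0), R = (1, 0), E = (0, 1) — the answer is frame-independent, so this choice is without loss of generality.
1. W lies on line ER with EW:WR = 1:3 ⇒ W = (1/4, 3/4)
2. D is the centroid of triangle EBW ⇒ D = (1/12, 7/12)
line RD meets BW at A = (7/40, 21/40)
D = R + t·(A−R) with t = 10/9, so RD:DA = 10/9:-1/9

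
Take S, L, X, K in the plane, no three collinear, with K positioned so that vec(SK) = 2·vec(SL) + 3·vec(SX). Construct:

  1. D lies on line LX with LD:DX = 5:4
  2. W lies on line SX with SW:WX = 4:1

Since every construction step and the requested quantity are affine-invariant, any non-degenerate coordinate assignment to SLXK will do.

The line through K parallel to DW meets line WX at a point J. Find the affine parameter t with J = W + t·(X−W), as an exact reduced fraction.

t = 33/2

Set S = (0, 0), L = (1, 0), X = (0, 1), K = (2, 3); any affine frame gives the same invariant.
1. D lies on line LX with LD:DX = 5:4 ⇒ D = (4/9, 5/9)
2. W lies on line SX with SW:WX = 4:1 ⇒ W = (0, 4/5)
through K parallel to DW: direction (-4/9, 11/45); meets WX at J = (0, 41/10)
J = W + t·(X−W) with t = 33/2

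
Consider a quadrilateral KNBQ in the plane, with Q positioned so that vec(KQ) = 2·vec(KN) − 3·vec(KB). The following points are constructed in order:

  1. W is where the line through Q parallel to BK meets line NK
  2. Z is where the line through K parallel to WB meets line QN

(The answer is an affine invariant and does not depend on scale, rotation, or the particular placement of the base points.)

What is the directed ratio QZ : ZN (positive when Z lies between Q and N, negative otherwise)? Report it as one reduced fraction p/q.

QZ:ZN = 4

Set K = (0, 0), N = (1, 0), B = (0, 1), Q = (2, -3); any affine frame gives the same invariant.
1. W is where the line through Q parallel to BK meets line NK ⇒ W = (2, 0)
2. Z is where the line through K parallel to WB meets line QN ⇒ Z = (6/5, -3/5)
Z = Q + t·(N−Q) with t = 4/5, so QZ:ZN = t:(1−t) = 4/5:1/5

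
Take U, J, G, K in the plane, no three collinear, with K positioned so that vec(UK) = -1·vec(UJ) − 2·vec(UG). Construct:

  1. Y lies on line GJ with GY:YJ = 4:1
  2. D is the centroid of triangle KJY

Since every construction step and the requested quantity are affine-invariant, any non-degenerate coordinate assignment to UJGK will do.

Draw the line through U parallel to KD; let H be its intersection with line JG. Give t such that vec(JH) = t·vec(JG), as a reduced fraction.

Assign U = (0, 0), J = (1, 0), G = (0, 1), K = (-1, -2) — the answer is frame-independent, so this choice is without loss of generality.
1. Y lies on line GJ with GY:YJ = 4:1 ⇒ Y = (4/5, 1/5)
2. D is the centroid of triangle KJY ⇒ D = (4/15, -3/5)
through U parallel to KD: direction (19/15, 7/5); meets JG at H = (19/40, 21/40)
H = J + t·(G−J) with t = 21/40

t = 21/40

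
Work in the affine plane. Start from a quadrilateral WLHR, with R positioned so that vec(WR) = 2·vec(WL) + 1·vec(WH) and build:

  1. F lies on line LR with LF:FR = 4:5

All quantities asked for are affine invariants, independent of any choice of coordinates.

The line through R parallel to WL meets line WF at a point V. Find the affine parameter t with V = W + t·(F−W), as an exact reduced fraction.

t = 9/4

Assign W = (0, 0), L = (1, 0), H = (0, 1), R = (2, 1) — the answer is frame-independent, so this choice is without loss of generality.
1. F lies on line LR with LF:FR = 4:5 ⇒ F = (13/9, 4/9)
through R parallel to WL: direction (1, 0); meets WF at V = (13/4, 1)
V = W + t·(F−W) with t = 9/4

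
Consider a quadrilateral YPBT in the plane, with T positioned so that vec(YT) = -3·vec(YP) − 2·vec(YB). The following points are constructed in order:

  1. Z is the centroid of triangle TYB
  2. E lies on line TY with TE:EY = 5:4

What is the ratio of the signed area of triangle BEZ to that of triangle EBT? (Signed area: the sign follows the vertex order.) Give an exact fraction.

[BEZ]:[EBT] = -1/15

Set Y = (0, 0), P = (1, 0), B = (0, 1), T = (-3, -2); any affine frame gives the same invariant.
1. Z is the centroid of triangle TYB ⇒ Z = (-1, -1/3)
2. E lies on line TY with TE:EY = 5:4 ⇒ E = (-4/3, -8/9)
2·[BEZ] = -1/9, 2·[EBT] = 5/3
[BEZ]:[EBT] = -1/9:5/3 = -1/15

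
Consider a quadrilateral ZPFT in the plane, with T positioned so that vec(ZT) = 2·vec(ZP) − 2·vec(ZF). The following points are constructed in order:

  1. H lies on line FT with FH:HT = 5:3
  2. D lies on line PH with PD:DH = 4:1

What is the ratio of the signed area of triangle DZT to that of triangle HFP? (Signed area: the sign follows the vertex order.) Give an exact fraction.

[DZT]:[HFP] = -8/5

Choose coordinates Z = (0, 0), P = (1, 0), F = (0, 1), T = (2, -2).
1. H lies on line FT with FH:HT = 5:3 ⇒ H = (5/4, -7/8)
2. D lies on line PH with PD:DH = 4:1 ⇒ D = (6/5, -7/10)
2·[DZT] = 1, 2·[HFP] = -5/8
[DZT]:[HFP] = 1:-5/8 = -8/5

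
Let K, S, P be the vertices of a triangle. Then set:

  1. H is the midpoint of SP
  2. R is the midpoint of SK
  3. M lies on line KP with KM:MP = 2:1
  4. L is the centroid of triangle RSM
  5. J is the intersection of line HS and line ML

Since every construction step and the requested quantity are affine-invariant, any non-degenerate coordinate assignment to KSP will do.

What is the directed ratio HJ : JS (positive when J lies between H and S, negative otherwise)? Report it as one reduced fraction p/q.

HJ:JS = -5/4

Assign K = (0, 0), S = (1, 0), P = (0, 1) — the answer is frame-independent, so this choice is without loss of generality.
1. H is the midpoint of SP ⇒ H = (1/2, 1/2)
2. R is the midpoint of SK ⇒ R = (1/2, 0)
3. M lies on line KP with KM:MP = 2:1 ⇒ M = (0, 2/3)
4. L is the centroid of triangle RSM ⇒ L = (1/2, 2/9)
5. J is the intersection of line HS and line ML ⇒ J = (3, -2)
J = H + t·(S−H) with t = 5, so HJ:JS = t:(1−t) = 5:-4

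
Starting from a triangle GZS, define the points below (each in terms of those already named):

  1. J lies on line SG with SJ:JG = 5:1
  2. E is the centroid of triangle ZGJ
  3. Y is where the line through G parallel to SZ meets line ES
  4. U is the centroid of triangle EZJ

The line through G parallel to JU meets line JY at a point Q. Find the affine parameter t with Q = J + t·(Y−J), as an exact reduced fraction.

Assign G = (0, 0), Z = (1, 0), S = (0, 1) — the answer is frame-independent, so this choice is without loss of generality.
1. J lies on line SG with SJ:JG = 5:1 ⇒ J = (0, 1/6)
2. E is the centroid of triangle ZGJ ⇒ E = (1/3, 1/18)
3. Y is where the line through G parallel to SZ meets line ES ⇒ Y = (6/11, -6/11)
4. U is the centroid of triangle EZJ ⇒ U = (4/9, 2/27)
through G parallel to JU: direction (4/9, -5/54); meets JY at Q = (12/79, -5/158)
Q = J + t·(Y−J) with t = 22/79

t = 22/79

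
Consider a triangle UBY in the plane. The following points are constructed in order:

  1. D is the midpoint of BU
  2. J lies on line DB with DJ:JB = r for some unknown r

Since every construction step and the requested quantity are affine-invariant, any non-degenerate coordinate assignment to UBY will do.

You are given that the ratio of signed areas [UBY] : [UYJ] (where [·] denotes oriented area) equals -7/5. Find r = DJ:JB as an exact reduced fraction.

Assign U = (0, 0), B = (1, 0), Y = (0, 1) — the answer is frame-independent, so this choice is without loss of generality.
1. D is the midpoint of BU ⇒ D = (1/2, 0)
2. With DJ:JB = r, write λ = r/(r+1) so J = D + λ·(B−D); J is affine-linear in λ
Every point depending on J is an affine combination of J and λ-independent points, so each such coordinate is linear in λ; the λ² term in each signed area is a multiple of (B−D)×(B−D) = 0, so 2·[UBY] and 2·[UYJ] are each linear in λ. Evaluating at λ=0 and λ=1:
  2·[UBY] = 1,   2·[UYJ] = -1/2·λ − 1/2
So [UBY]:[UYJ] = (1) / (-1/2·λ − 1/2). Setting this equal to -7/5:
  1 = -7/5·(-1/2·λ − 1/2)  ⇒  λ = 3/7
Then r = λ/(1−λ) = (3/7)/(4/7) = 3/4. Check: with r = 3/4, J = (5/7, 0) and [UBY]:[UYJ] = -7/5 as required.

r = 3/4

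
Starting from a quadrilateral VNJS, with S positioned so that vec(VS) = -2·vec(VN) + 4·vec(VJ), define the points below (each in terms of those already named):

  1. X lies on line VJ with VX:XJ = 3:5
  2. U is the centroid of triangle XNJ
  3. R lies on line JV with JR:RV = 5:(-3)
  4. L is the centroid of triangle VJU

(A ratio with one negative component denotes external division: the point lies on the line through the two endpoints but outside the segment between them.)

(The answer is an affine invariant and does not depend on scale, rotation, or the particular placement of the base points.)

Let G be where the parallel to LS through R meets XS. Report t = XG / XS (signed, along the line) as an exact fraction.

t = -19/3

Assign V = (0, 0), N = (1, 0), J = (0, 1), S = (-2, 4) — the answer is frame-independent, so this choice is without loss of generality.
1. X lies on line VJ with VX:XJ = 3:5 ⇒ X = (0, 3/8)
2. U is the centroid of triangle XNJ ⇒ U = (1/3, 11/24)
3. R lies on line JV with JR:RV = 5:(-3) ⇒ R = (0, -3/2)
4. L is the centroid of triangle VJU ⇒ L = (1/9, 35/72)
through R parallel to LS: direction (-19/9, 253/72); meets XS at G = (38/3, -271/12)
G = X + t·(S−X) with t = -19/3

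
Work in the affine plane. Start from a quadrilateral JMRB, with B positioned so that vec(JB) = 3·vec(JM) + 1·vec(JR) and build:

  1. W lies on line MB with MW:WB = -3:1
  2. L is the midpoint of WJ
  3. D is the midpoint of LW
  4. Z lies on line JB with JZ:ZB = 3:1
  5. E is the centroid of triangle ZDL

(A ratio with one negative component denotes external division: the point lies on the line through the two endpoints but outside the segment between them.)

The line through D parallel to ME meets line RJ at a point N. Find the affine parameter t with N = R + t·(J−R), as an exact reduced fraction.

Set J = (0, 0), M = (1, 0), R = (0, 1), B = (3, 1); any affine frame gives the same invariant.
1. W lies on line MB with MW:WB = -3:1 ⇒ W = (4, 3/2)
2. L is the midpoint of WJ ⇒ L = (2, 3/4)
3. D is the midpoint of LW ⇒ D = (3, 9/8)
4. Z lies on line JB with JZ:ZB = 3:1 ⇒ Z = (9/4, 3/4)
5. E is the centroid of triangle ZDL ⇒ E = (29/12, 7/8)
through D parallel to ME: direction (17/12, 7/8); meets RJ at N = (0, -99/136)
N = R + t·(J−R) with t = 235/136

t = 235/136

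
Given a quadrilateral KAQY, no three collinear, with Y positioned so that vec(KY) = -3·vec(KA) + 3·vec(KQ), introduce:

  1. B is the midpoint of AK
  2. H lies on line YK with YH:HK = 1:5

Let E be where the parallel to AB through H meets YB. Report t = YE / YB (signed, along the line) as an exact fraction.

Work in coordinates with K = (0, 0), A = (1, 0), Q = (0, 1), Y = (-3, 3).
1. B is the midpoint of AK ⇒ B = (1/2, 0)
2. H lies on line YK with YH:HK = 1:5 ⇒ H = (-5/2, 5/2)
through H parallel to AB: direction (-1/2, 0); meets YB at E = (-29/12, 5/2)
E = Y + t·(B−Y) with t = 1/6

t = 1/6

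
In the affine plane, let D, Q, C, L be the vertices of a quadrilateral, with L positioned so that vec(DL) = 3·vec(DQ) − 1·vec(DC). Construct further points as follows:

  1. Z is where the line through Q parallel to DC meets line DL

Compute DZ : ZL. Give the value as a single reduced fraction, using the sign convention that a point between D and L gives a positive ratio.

DZ:ZL = 1/2

Assign D = (0, 0), Q = (1, 0), C = (0, 1), L = (3, -1) — the answer is frame-independent, so this choice is without loss of generality.
1. Z is where the line through Q parallel to DC meets line DL ⇒ Z = (1, -1/3)
Z = D + t·(L−D) with t = 1/3, so DZ:ZL = t:(1−t) = 1/3:2/3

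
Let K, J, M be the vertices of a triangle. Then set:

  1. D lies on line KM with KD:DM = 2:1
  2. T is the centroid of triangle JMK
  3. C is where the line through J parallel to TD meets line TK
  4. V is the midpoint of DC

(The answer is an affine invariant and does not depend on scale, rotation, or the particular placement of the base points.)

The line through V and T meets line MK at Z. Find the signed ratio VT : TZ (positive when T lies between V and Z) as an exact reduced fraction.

VT:TZ = -1/4

Choose coordinates K = (0, 0), J = (1, 0), M = (0, 1).
1. D lies on line KM with KD:DM = 2:1 ⇒ D = (0, 2/3)
2. T is the centroid of triangle JMK ⇒ T = (1/3, 1/3)
3. C is where the line through J parallel to TD meets line TK ⇒ C = (1/2, 1/2)
4. V is the midpoint of DC ⇒ V = (1/4, 7/12)
line VT meets MK at Z = (0, 4/3)
T = V + t·(Z−V) with t = -1/3, so VT:TZ = -1/3:4/3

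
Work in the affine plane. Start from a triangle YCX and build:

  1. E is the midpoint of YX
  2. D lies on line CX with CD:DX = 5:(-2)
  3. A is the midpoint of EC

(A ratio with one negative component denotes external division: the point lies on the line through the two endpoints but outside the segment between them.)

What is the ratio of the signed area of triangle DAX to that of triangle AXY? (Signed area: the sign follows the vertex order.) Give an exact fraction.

[DAX]:[AXY] = 1/3

Assign Y = (0, 0), C = (1, 0), X = (0, 1) — the answer is frame-independent, so this choice is without loss of generality.
1. E is the midpoint of YX ⇒ E = (0, 1/2)
2. D lies on line CX with CD:DX = 5:(-2) ⇒ D = (-2/3, 5/3)
3. A is the midpoint of EC ⇒ A = (1/2, 1/4)
2·[DAX] = 1/6, 2·[AXY] = 1/2
[DAX]:[AXY] = 1/6:1/2 = 1/3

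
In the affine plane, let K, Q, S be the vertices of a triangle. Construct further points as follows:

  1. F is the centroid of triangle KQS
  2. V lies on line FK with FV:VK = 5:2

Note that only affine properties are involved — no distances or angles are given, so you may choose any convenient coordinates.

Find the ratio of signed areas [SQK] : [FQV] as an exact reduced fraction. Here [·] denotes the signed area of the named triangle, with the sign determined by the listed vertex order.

[SQK]:[FQV] = 21/5

Work in coordinates with K = (0, 0), Q = (1, 0), S = (0, 1).
1. F is the centroid of triangle KQS ⇒ F = (1/3, 1/3)
2. V lies on line FK with FV:VK = 5:2 ⇒ V = (2/21, 2/21)
2·[SQK] = -1, 2·[FQV] = -5/21
[SQK]:[FQV] = -1:-5/21 = 21/5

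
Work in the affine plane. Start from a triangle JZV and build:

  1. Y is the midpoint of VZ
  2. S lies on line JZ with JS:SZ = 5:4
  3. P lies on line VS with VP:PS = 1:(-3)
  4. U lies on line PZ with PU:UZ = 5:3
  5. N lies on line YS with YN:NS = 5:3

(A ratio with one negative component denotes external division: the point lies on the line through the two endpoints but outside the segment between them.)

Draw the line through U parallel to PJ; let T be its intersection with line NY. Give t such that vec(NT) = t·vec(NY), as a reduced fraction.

t = 12/5

Assign J = (0, 0), Z = (1, 0), V = (0, 1) — the answer is frame-independent, so this choice is without loss of generality.
1. Y is the midpoint of VZ ⇒ Y = (1/2, 1/2)
2. S lies on line JZ with JS:SZ = 5:4 ⇒ S = (5/9, 0)
3. P lies on line VS with VP:PS = 1:(-3) ⇒ P = (-5/18, 3/2)
4. U lies on line PZ with PU:UZ = 5:3 ⇒ U = (25/48, 9/16)
5. N lies on line YS with YN:NS = 5:3 ⇒ N = (77/144, 3/16)
through U parallel to PJ: direction (5/18, -3/2); meets NY at T = (65/144, 15/16)
T = N + t·(Y−N) with t = 12/5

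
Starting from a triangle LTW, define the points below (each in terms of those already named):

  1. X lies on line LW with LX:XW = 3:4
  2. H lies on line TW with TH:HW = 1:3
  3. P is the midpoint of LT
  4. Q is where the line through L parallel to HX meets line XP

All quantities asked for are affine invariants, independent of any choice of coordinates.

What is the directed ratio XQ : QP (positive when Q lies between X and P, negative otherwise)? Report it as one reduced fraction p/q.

XQ:QP = -18/5

Set L = (0, 0), T = (1, 0), W = (0, 1); any affine frame gives the same invariant.
1. X lies on line LW with LX:XW = 3:4 ⇒ X = (0, 3/7)
2. H lies on line TW with TH:HW = 1:3 ⇒ H = (3/4, 1/4)
3. P is the midpoint of LT ⇒ P = (1/2, 0)
4. Q is where the line through L parallel to HX meets line XP ⇒ Q = (9/13, -15/91)
Q = X + t·(P−X) with t = 18/13, so XQ:QP = t:(1−t) = 18/13:-5/13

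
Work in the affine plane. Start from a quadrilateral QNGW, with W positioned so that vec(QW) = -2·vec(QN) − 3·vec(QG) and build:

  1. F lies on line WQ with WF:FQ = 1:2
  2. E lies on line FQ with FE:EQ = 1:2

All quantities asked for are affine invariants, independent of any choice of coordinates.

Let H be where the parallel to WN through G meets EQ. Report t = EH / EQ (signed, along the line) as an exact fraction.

Work in coordinates with Q = (0, 0), N = (1, 0), G = (0, 1), W = (-2, -3).
1. F lies on line WQ with WF:FQ = 1:2 ⇒ F = (-4/3, -2)
2. E lies on line FQ with FE:EQ = 1:2 ⇒ E = (-8/9, -4/3)
through G parallel to WN: direction (3, 3); meets EQ at H = (2, 3)
H = E + t·(Q−E) with t = 13/4

t = 13/4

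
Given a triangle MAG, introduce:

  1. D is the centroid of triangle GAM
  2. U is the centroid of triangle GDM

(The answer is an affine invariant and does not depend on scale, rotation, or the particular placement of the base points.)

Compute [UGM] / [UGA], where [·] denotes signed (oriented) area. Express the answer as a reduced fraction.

Assign M = (0, 0), A = (1, 0), G = (0, 1) — the answer is frame-independent, so this choice is without loss of generality.
1. D is the centroid of triangle GAM ⇒ D = (1/3, 1/3)
2. U is the centroid of triangle GDM ⇒ U = (1/9, 4/9)
2·[UGM] = 1/9, 2·[UGA] = -4/9
[UGM]:[UGA] = 1/9:-4/9 = -1/4

[UGM]:[UGA] = -1/4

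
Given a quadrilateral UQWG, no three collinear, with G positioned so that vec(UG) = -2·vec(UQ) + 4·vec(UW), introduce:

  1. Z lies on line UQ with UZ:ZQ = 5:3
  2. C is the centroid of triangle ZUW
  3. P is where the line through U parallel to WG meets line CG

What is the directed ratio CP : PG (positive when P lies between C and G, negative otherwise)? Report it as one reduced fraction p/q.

Choose coordinates U = (0, 0), Q = (1, 0), W = (0, 1), G = (-2, 4).
1. Z lies on line UQ with UZ:ZQ = 5:3 ⇒ Z = (5/8, 0)
2. C is the centroid of triangle ZUW ⇒ C = (5/24, 1/3)
3. P is where the line through U parallel to WG meets line CG ⇒ P = (72/17, -108/17)
P = C + t·(G−C) with t = -31/17, so CP:PG = t:(1−t) = -31/17:48/17

CP:PG = -31/48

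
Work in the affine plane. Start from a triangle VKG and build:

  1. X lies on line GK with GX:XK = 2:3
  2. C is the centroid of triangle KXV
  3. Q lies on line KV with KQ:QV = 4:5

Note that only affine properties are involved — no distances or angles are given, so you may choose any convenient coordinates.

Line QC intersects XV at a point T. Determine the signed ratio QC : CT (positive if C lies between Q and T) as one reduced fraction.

QC:CT = 2/3

Set V = (0, 0), K = (1, 0), G = (0, 1); any affine frame gives the same invariant.
1. X lies on line GK with GX:XK = 2:3 ⇒ X = (2/5, 3/5)
2. C is the centroid of triangle KXV ⇒ C = (7/15, 1/5)
3. Q lies on line KV with KQ:QV = 4:5 ⇒ Q = (5/9, 0)
line QC meets XV at T = (1/3, 1/2)
C = Q + t·(T−Q) with t = 2/5, so QC:CT = 2/5:3/5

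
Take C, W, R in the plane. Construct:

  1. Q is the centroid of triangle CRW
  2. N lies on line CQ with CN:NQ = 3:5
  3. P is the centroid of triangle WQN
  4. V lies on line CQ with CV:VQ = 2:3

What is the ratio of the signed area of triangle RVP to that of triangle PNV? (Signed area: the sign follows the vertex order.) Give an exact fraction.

Assign C = (0, 0), W = (1, 0), R = (0, 1) — the answer is frame-independent, so this choice is without loss of generality.
1. Q is the centroid of triangle CRW ⇒ Q = (1/3, 1/3)
2. N lies on line CQ with CN:NQ = 3:5 ⇒ N = (1/8, 1/8)
3. P is the centroid of triangle WQN ⇒ P = (35/72, 11/72)
4. V lies on line CQ with CV:VQ = 2:3 ⇒ V = (2/15, 2/15)
2·[RVP] = 37/120, 2·[PNV] = -1/360
[RVP]:[PNV] = 37/120:-1/360 = -111

[RVP]:[PNV] = -111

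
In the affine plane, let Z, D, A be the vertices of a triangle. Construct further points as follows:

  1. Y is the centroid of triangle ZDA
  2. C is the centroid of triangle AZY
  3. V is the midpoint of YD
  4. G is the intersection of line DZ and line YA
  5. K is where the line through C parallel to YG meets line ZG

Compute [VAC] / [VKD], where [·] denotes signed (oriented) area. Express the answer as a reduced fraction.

Work in coordinates with Z = (0, 0), D = (1, 0), A = (0, 1).
1. Y is the centroid of triangle ZDA ⇒ Y = (1/3, 1/3)
2. C is the centroid of triangle AZY ⇒ C = (1/9, 4/9)
3. V is the midpoint of YD ⇒ V = (2/3, 1/6)
4. G is the intersection of line DZ and line YA ⇒ G = (1/2, 0)
5. K is where the line through C parallel to YG meets line ZG ⇒ K = (1/3, 0)
2·[VAC] = 5/18, 2·[VKD] = 1/9
[VAC]:[VKD] = 5/18:1/9 = 5/2

[VAC]:[VKD] = 5/2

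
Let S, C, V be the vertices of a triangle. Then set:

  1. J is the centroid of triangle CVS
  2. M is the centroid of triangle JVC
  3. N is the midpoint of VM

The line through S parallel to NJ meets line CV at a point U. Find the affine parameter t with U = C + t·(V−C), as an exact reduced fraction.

Choose coordinates S = (0, 0), C = (1, 0), V = (0, 1).
1. J is the centroid of triangle CVS ⇒ J = (1/3, 1/3)
2. M is the centroid of triangle JVC ⇒ M = (4/9, 4/9)
3. N is the midpoint of VM ⇒ N = (2/9, 13/18)
through S parallel to NJ: direction (1/9, -7/18); meets CV at U = (-2/5, 7/5)
U = C + t·(V−C) with t = 7/5

t = 7/5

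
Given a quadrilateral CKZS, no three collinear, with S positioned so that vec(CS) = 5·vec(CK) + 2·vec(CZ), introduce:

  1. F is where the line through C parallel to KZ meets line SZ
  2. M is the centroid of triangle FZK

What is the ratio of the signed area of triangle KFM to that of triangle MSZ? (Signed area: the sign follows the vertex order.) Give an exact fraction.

[KFM]:[MSZ] = -1/6

Set C = (0, 0), K = (1, 0), Z = (0, 1), S = (5, 2); any affine frame gives the same invariant.
1. F is where the line through C parallel to KZ meets line SZ ⇒ F = (-5/6, 5/6)
2. M is the centroid of triangle FZK ⇒ M = (1/18, 11/18)
2·[KFM] = -1/3, 2·[MSZ] = 2
[KFM]:[MSZ] = -1/3:2 = -1/6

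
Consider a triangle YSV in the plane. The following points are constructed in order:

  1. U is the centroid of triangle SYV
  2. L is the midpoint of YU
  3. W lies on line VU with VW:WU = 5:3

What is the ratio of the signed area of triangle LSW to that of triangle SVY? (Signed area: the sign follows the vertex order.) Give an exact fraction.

Set Y = (0, 0), S = (1, 0), V = (0, 1); any affine frame gives the same invariant.
1. U is the centroid of triangle SYV ⇒ U = (1/3, 1/3)
2. L is the midpoint of YU ⇒ L = (1/6, 1/6)
3. W lies on line VU with VW:WU = 5:3 ⇒ W = (5/24, 7/12)
2·[LSW] = 17/48, 2·[SVY] = 1
[LSW]:[SVY] = 17/48:1 = 17/48

[LSW]:[SVY] = 17/48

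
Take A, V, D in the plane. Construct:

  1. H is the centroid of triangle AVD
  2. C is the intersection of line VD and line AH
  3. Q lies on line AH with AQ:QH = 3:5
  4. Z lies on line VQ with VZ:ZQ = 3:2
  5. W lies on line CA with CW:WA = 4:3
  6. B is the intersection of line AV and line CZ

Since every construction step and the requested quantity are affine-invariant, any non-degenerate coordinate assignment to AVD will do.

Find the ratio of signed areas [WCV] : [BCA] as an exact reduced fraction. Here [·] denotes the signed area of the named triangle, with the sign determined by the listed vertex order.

[WCV]:[BCA] = -17/14

Work in coordinates with A = (0, 0), V = (1, 0), D = (0, 1).
1. H is the centroid of triangle AVD ⇒ H = (1/3, 1/3)
2. C is the intersection of line VD and line AH ⇒ C = (1/2, 1/2)
3. Q lies on line AH with AQ:QH = 3:5 ⇒ Q = (1/8, 1/8)
4. Z lies on line VQ with VZ:ZQ = 3:2 ⇒ Z = (19/40, 3/40)
5. W lies on line CA with CW:WA = 4:3 ⇒ W = (3/14, 3/14)
6. B is the intersection of line AV and line CZ ⇒ B = (8/17, 0)
2·[WCV] = -2/7, 2·[BCA] = 4/17
[WCV]:[BCA] = -2/7:4/17 = -17/14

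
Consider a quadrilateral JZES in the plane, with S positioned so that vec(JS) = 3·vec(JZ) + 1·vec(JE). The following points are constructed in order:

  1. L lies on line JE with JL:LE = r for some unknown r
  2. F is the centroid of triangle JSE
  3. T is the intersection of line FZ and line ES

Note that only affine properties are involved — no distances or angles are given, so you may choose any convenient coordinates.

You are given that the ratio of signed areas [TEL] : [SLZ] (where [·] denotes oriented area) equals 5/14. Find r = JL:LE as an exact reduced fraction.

r = 3/5

Work in coordinates with J = (0, 0), Z = (1, 0), E = (0, 1), S = (3, 1).
1. With JL:LE = r, write λ = r/(r+1) so L = J + λ·(E−J); L is affine-linear in λ
2. F is the centroid of triangle JSE ⇒ F = (1, 2/3)
3. T is the intersection of line FZ and line ES ⇒ T = (1, 1)
Every point depending on L is an affine combination of L and λ-independent points, so each such coordinate is linear in λ; the λ² term in each signed area is a multiple of (E−J)×(E−J) = 0, so 2·[TEL] and 2·[SLZ] are each linear in λ. Evaluating at λ=0 and λ=1:
  2·[TEL] = −λ + 1,   2·[SLZ] = 2·λ + 1
So [TEL]:[SLZ] = (−λ + 1) / (2·λ + 1). Setting this equal to 5/14:
  −λ + 1 = 5/14·(2·λ + 1)  ⇒  λ = 3/8
Then r = λ/(1−λ) = (3/8)/(5/8) = 3/5. Check: with r = 3/5, L = (0, 3/8) and [TEL]:[SLZ] = 5/14 as required.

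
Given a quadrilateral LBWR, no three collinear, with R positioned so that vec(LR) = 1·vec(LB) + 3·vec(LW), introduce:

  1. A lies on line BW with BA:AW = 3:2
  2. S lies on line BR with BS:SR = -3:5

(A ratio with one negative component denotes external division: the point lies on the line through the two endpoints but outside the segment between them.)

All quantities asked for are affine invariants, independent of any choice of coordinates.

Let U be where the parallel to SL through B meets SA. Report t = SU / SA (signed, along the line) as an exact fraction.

Work in coordinates with L = (0, 0), B = (1, 0), W = (0, 1), R = (1, 3).
1. A lies on line BW with BA:AW = 3:2 ⇒ A = (2/5, 3/5)
2. S lies on line BR with BS:SR = -3:5 ⇒ S = (1, -9/2)
through B parallel to SL: direction (-1, 9/2); meets SA at U = (-1/8, 81/16)
U = S + t·(A−S) with t = 15/8

t = 15/8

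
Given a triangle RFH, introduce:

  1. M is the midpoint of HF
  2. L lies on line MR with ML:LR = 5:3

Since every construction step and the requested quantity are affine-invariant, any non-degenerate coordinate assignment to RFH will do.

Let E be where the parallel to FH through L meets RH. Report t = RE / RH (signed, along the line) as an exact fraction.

t = 3/8

Assign R = (0, 0), F = (1, 0), H = (0, 1) — the answer is frame-independent, so this choice is without loss of generality.
1. M is the midpoint of HF ⇒ M = (1/2, 1/2)
2. L lies on line MR with ML:LR = 5:3 ⇒ L = (3/16, 3/16)
through L parallel to FH: direction (-1, 1); meets RH at E = (0, 3/8)
E = R + t·(H−R) with t = 3/8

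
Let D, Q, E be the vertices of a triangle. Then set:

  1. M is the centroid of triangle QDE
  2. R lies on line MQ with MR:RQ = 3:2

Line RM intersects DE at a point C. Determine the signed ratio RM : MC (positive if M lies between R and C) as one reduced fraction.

RM:MC = 6/5

Work in coordinates with D = (0, 0), Q = (1, 0), E = (0, 1).
1. M is the centroid of triangle QDE ⇒ M = (1/3, 1/3)
2. R lies on line MQ with MR:RQ = 3:2 ⇒ R = (11/15, 2/15)
line RM meets DE at C = (0, 1/2)
M = R + t·(C−R) with t = 6/11, so RM:MC = 6/11:5/11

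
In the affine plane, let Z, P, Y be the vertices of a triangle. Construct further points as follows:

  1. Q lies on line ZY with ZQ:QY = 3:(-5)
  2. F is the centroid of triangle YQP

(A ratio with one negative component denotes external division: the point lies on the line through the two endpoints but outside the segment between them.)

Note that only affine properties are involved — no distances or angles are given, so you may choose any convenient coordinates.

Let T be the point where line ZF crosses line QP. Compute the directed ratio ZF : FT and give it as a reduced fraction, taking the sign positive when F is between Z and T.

Choose coordinates Z = (0, 0), P = (1, 0), Y = (0, 1).
1. Q lies on line ZY with ZQ:QY = 3:(-5) ⇒ Q = (0, -3/2)
2. F is the centroid of triangle YQP ⇒ F = (1/3, -1/6)
line ZF meets QP at T = (3/4, -3/8)
F = Z + t·(T−Z) with t = 4/9, so ZF:FT = 4/9:5/9

ZF:FT = 4/5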